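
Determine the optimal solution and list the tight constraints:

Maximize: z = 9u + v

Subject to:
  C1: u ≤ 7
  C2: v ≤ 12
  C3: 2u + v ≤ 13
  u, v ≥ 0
Optimal: u = 6.5, v = 0
Binding: C3, v ≥ 0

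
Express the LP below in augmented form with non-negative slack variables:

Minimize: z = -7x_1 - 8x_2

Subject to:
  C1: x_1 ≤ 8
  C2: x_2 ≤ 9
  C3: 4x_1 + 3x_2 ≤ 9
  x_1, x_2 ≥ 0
min z = -7x_1 - 8x_2

s.t.
  x_1 + s1 = 8
  x_2 + s2 = 9
  4x_1 + 3x_2 + s3 = 9
  x_1, x_2, s1, s2, s3 ≥ 0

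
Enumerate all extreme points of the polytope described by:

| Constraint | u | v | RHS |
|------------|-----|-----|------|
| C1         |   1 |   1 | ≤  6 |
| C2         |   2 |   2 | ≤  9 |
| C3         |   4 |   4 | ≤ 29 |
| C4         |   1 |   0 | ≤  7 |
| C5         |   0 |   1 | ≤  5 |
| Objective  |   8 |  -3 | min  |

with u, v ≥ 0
Each vertex is the intersection of two constraint boundaries that also satisfies all remaining constraints:
  u = 0 and v = 0 → (0, 0)
  2u + 2v = 9 and v = 0 → (4.5, 0)
  2u + 2v = 9 and u = 0 → (0, 4.5)

Vertices: (0, 0), (4.5, 0), (0, 4.5)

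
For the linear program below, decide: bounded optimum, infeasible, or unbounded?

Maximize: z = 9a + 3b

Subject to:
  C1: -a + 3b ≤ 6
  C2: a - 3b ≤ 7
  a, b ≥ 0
Feasible point: (0, 0) satisfies every constraint, so the LP is feasible.
Direction d = (3, 1): for each constraint row a, a·d ≤ 0 —
  (-1)(3) + (3)(1) = 0 ≤ 0
  (1)(3) + (-3)(1) = 0 ≤ 0
and d ≥ 0, so (0, 0) + t·d stays feasible for every t ≥ 0. Along this ray z = 9a + 3b changes by 30 per unit t, so z → +∞.

Unbounded — the objective can increase without bound over the feasible region.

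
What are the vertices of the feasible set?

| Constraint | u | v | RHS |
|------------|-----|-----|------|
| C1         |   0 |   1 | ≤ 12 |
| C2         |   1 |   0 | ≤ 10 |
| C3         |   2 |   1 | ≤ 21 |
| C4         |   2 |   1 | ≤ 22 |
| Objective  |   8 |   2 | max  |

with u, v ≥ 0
Each vertex is the intersection of two constraint boundaries that also satisfies all remaining constraints:
  u = 0 and v = 0 → (0, 0)
  u = 10 and v = 0 → (10, 0)
  u = 10 and 2u + v = 21 → (10, 1)
  v = 12 and 2u + v = 21 → (4.5, 12)
  v = 12 and u = 0 → (0, 12)

Vertices: (0, 0), (10, 0), (10, 1), (4.5, 12), (0, 12)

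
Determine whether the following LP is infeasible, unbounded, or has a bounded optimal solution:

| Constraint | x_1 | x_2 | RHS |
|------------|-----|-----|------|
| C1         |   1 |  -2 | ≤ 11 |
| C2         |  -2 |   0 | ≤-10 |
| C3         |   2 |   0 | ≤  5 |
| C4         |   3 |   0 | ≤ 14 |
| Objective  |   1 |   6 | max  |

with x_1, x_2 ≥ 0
C3 requires 2x_1 ≤ 5, while C2 (-2x_1 ≤ -10) is equivalent to 2x_1 ≥ 10. Together they would need 10 ≤ 2x_1 ≤ 5, which is impossible since 10 > 5. No point satisfies all constraints.

Infeasible — the constraint set is empty.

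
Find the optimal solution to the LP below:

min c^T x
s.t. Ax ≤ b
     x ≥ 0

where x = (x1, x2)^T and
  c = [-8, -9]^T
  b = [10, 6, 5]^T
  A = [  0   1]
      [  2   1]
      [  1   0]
x1 = 0, x2 = 6, z = -54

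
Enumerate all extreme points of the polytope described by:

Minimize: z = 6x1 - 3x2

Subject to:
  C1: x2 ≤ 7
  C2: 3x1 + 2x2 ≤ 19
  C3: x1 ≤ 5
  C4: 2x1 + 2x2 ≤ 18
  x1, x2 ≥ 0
Each vertex is the intersection of two constraint boundaries that also satisfies all remaining constraints:
  x1 = 0 and x2 = 0 → (0, 0)
  x1 = 5 and x2 = 0 → (5, 0)
  3x1 + 2x2 = 19 and x1 = 5 → (5, 2)
  x2 = 7 and 3x1 + 2x2 = 19 → (1.667, 7)
  x2 = 7 and x1 = 0 → (0, 7)

Vertices: (0, 0), (5, 0), (5, 2), (1.667, 7), (0, 7)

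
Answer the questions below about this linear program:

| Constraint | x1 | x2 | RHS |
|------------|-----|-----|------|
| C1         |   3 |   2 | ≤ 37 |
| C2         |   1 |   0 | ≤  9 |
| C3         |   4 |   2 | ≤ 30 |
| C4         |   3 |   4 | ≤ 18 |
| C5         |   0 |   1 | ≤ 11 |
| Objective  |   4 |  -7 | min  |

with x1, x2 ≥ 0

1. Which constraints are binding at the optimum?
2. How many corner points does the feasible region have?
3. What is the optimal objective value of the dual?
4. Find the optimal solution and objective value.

1. C4, x1 ≥ 0
2. 3
3. -31.5 (by strong duality, equal to the primal optimum)
4. x1 = 0, x2 = 4.5, z = -31.5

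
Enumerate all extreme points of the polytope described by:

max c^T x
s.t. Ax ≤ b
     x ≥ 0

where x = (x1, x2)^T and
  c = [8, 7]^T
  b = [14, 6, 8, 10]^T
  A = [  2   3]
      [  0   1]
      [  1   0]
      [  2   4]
Each vertex is the intersection of two constraint boundaries that also satisfies all remaining constraints:
  x1 = 0 and x2 = 0 → (0, 0)
  2x1 + 4x2 = 10 and x2 = 0 → (5, 0)
  2x1 + 4x2 = 10 and x1 = 0 → (0, 2.5)

Vertices: (0, 0), (5, 0), (0, 2.5)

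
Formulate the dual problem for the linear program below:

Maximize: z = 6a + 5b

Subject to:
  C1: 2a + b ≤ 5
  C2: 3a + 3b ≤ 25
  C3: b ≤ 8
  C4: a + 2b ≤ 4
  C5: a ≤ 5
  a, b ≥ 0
Minimize: z = 5y1 + 25y2 + 8y3 + 4y4 + 5y5

Subject to:
  C1: -2y1 - 3y2 - y4 - y5 ≤ -6
  C2: -y1 - 3y2 - y3 - 2y4 ≤ -5
  y1, y2, y3, y4, y5 ≥ 0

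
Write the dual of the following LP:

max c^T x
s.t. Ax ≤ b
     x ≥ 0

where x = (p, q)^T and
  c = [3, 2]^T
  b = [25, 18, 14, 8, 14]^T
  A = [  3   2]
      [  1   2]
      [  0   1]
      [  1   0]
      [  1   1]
Minimize: z = 25y1 + 18y2 + 14y3 + 8y4 + 14y5

Subject to:
  C1: -3y1 - y2 - y4 - y5 ≤ -3
  C2: -2y1 - 2y2 - y3 - y5 ≤ -2
  y1, y2, y3, y4, y5 ≥ 0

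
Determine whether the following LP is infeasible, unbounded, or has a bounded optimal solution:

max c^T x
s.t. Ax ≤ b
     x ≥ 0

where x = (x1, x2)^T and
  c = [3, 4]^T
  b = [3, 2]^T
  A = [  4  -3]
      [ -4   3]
Feasible point: (0, 0) satisfies every constraint, so the LP is feasible.
Direction d = (3, 4): for each constraint row a, a·d ≤ 0 —
  (4)(3) + (-3)(4) = 0 ≤ 0
  (-4)(3) + (3)(4) = 0 ≤ 0
and d ≥ 0, so (0, 0) + t·d stays feasible for every t ≥ 0. Along this ray z = 3x1 + 4x2 changes by 25 per unit t, so z → +∞.

Unbounded: there is a feasible ray along which z → +∞.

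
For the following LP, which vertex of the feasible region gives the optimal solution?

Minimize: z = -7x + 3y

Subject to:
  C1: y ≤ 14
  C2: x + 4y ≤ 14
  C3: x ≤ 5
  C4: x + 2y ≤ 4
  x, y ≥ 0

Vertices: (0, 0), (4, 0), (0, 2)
(4, 0) with z = -28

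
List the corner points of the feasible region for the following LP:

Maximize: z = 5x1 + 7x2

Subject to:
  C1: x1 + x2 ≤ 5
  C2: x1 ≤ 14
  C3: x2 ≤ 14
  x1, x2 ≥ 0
Each vertex is the intersection of two constraint boundaries that also satisfies all remaining constraints:
  x1 = 0 and x2 = 0 → (0, 0)
  x1 + x2 = 5 and x2 = 0 → (5, 0)
  x1 + x2 = 5 and x1 = 0 → (0, 5)

Vertices: (0, 0), (5, 0), (0, 5)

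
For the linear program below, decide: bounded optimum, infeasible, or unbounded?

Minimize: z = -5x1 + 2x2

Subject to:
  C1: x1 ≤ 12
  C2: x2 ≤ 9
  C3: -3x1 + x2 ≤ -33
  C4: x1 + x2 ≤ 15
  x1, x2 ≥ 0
The point (12, 0) satisfies every constraint, so the LP is feasible; the constraints give x1 ≤ 12 and x2 ≤ 9, which with x1, x2 ≥ 0 keep the feasible region inside a bounded box. A feasible, bounded LP attains a finite optimum at a vertex.

Evaluating z = -5x1 + 2x2 at each vertex:
  (11, 0): z = -55
  (12, 0): z = -60
  (12, 3): z = -54

The LP has an optimal solution: (12, 0) with z = -60.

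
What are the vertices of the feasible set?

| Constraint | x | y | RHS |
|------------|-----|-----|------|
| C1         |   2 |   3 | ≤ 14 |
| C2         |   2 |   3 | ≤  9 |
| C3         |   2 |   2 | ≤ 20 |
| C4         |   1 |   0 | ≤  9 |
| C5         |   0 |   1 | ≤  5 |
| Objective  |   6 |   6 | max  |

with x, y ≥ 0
Each vertex is the intersection of two constraint boundaries that also satisfies all remaining constraints:
  x = 0 and y = 0 → (0, 0)
  2x + 3y = 9 and y = 0 → (4.5, 0)
  2x + 3y = 9 and x = 0 → (0, 3)

Vertices: (0, 0), (4.5, 0), (0, 3)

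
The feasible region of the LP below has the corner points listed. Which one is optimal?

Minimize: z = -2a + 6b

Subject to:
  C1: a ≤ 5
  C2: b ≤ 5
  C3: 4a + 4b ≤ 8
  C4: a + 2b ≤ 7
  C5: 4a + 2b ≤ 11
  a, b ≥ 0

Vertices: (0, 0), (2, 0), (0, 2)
Evaluating z = -2a + 6b at each vertex:
  (0, 0): z = 0
  (2, 0): z = -4
  (0, 2): z = 12

The smallest value is z = -4, attained at (2, 0).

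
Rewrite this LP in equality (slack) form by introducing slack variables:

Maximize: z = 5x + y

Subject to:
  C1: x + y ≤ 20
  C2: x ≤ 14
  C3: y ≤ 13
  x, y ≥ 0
max z = 5x + y

s.t.
  x + y + s1 = 20
  x + s2 = 14
  y + s3 = 13
  x, y, s1, s2, s3 ≥ 0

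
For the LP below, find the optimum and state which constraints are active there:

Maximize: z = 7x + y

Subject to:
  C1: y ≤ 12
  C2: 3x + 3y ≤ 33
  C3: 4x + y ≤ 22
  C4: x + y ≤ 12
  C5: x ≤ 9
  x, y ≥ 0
Optimal: x = 5.5, y = 0
Slack at optimum:
  C1: slack = 12
  C2: slack = 16.5
  C3: slack = 0 (binding)
  C4: slack = 6.5
  C5: slack = 3.5
  x ≥ 0: x = 5.5
  y ≥ 0: y = 0 (binding)
Binding constraints: C3, y ≥ 0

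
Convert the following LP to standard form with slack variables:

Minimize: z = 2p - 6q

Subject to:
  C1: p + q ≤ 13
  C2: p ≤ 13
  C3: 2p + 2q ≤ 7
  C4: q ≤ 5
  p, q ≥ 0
min z = 2p - 6q

s.t.
  p + q + s1 = 13
  p + s2 = 13
  2p + 2q + s3 = 7
  q + s4 = 5
  p, q, s1, s2, s3, s4 ≥ 0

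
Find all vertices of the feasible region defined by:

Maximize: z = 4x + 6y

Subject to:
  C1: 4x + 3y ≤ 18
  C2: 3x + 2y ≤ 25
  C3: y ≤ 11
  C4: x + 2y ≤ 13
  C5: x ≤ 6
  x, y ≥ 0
Each vertex is the intersection of two constraint boundaries that also satisfies all remaining constraints:
  x = 0 and y = 0 → (0, 0)
  4x + 3y = 18 and y = 0 → (4.5, 0)
  4x + 3y = 18 and x = 0 → (0, 6)

Vertices: (0, 0), (4.5, 0), (0, 6)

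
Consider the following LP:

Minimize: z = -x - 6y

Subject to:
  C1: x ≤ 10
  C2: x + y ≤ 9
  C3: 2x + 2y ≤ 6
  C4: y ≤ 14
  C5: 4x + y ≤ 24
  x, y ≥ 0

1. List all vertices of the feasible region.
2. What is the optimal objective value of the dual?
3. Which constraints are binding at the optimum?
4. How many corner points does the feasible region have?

1. (0, 0), (3, 0), (0, 3)
2. -18 (by strong duality, equal to the primal optimum)
3. C3, x ≥ 0
4. 3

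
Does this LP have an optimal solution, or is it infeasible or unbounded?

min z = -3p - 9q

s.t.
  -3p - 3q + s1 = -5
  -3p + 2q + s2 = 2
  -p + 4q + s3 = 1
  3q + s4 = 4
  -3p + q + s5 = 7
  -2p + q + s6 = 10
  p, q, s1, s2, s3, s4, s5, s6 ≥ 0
Feasible point: (2, 0) satisfies every constraint, so the LP is feasible.
Direction d = (1, 0): for each constraint row a, a·d ≤ 0 —
  (-3)(1) + (-3)(0) = -3 ≤ 0
  (-3)(1) + (2)(0) = -3 ≤ 0
  (-1)(1) + (4)(0) = -1 ≤ 0
  (0)(1) + (3)(0) = 0 ≤ 0
  (-3)(1) + (1)(0) = -3 ≤ 0
  (-2)(1) + (1)(0) = -2 ≤ 0
and d ≥ 0, so (2, 0) + t·d stays feasible for every t ≥ 0. Along this ray z = -3p - 9q changes by -3 per unit t, so z → −∞.

Unbounded: there is a feasible ray along which z → −∞.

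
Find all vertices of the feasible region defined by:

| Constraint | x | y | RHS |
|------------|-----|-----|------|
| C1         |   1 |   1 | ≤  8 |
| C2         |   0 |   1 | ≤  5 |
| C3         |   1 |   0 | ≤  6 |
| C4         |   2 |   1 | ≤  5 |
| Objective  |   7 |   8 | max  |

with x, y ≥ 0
Each vertex is the intersection of two constraint boundaries that also satisfies all remaining constraints:
  x = 0 and y = 0 → (0, 0)
  2x + y = 5 and y = 0 → (2.5, 0)
  y = 5 and 2x + y = 5 → (0, 5)

Vertices: (0, 0), (2.5, 0), (0, 5)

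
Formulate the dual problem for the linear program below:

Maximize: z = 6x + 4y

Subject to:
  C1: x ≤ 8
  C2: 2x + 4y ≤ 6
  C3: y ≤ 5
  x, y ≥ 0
Minimize: z = 8y1 + 6y2 + 5y3

Subject to:
  C1: -y1 - 2y2 ≤ -6
  C2: -4y2 - y3 ≤ -4
  y1, y2, y3 ≥ 0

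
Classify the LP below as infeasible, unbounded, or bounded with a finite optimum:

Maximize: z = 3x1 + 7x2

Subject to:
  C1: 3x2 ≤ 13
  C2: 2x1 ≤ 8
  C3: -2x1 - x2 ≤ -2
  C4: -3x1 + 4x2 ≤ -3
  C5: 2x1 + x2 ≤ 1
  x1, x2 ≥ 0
C5 requires 2x1 + x2 ≤ 1, while C3 (-2x1 - x2 ≤ -2) is equivalent to 2x1 + x2 ≥ 2. Together they would need 2 ≤ 2x1 + x2 ≤ 1, which is impossible since 2 > 1. No point satisfies all constraints.

Infeasible — the constraint set is empty.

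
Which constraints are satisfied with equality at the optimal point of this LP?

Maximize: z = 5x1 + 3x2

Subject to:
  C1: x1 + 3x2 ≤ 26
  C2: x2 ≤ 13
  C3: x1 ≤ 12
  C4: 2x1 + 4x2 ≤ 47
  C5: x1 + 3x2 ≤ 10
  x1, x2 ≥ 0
Optimal: x1 = 10, x2 = 0
Binding: C5, x2 ≥ 0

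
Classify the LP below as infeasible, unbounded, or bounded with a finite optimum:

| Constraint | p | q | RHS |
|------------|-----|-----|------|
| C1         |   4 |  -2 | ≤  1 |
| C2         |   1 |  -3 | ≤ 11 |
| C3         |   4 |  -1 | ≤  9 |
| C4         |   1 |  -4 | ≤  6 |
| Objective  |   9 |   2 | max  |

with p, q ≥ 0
Feasible point: (0, 0) satisfies every constraint, so the LP is feasible.
Direction d = (0, 1): for each constraint row a, a·d ≤ 0 —
  (4)(0) + (-2)(1) = -2 ≤ 0
  (1)(0) + (-3)(1) = -3 ≤ 0
  (4)(0) + (-1)(1) = -1 ≤ 0
  (1)(0) + (-4)(1) = -4 ≤ 0
and d ≥ 0, so (0, 0) + t·d stays feasible for every t ≥ 0. Along this ray z = 9p + 2q changes by 2 per unit t, so z → +∞.

Unbounded — the objective can increase without bound over the feasible region.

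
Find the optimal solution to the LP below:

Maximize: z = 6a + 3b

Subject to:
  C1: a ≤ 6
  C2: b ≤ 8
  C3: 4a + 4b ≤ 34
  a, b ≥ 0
Each vertex is the intersection of two constraint boundaries that also satisfies all remaining constraints:
  a = 0 and b = 0 → (0, 0)
  a = 6 and b = 0 → (6, 0)
  a = 6 and 4a + 4b = 34 → (6, 2.5)
  b = 8 and 4a + 4b = 34 → (0.5, 8)
  b = 8 and a = 0 → (0, 8)

Evaluating z = 6a + 3b at each vertex:
  (0, 0): z = 0
  (6, 0): z = 36
  (6, 2.5): z = 43.5
  (0.5, 8): z = 27
  (0, 8): z = 24

The maximum is at (6, 2.5) with z = 43.5.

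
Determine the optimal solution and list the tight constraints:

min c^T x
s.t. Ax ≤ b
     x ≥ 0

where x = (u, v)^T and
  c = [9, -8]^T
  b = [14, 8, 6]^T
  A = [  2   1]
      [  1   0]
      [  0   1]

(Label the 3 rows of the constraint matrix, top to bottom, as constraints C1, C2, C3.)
Optimal: u = 0, v = 6
Slack at optimum:
  C1: slack = 8
  C2: slack = 8
  C3: slack = 0 (binding)
  u ≥ 0: u = 0 (binding)
  v ≥ 0: v = 6
Binding constraints: C3, u ≥ 0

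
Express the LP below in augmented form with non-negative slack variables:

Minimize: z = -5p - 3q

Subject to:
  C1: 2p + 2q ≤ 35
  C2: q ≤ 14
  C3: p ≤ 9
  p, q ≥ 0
min z = -5p - 3q

s.t.
  2p + 2q + s1 = 35
  q + s2 = 14
  p + s3 = 9
  p, q, s1, s2, s3 ≥ 0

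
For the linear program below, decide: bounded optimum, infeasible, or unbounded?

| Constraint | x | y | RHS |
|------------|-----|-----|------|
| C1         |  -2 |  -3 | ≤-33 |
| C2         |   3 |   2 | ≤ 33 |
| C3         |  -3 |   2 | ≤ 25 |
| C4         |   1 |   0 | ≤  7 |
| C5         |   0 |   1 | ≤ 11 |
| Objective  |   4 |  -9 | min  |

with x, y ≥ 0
The point (0, 11) satisfies every constraint, so the LP is feasible; the constraints give x ≤ 7 and y ≤ 11, which with x, y ≥ 0 keep the feasible region inside a bounded box. A feasible, bounded LP attains a finite optimum at a vertex.

Evaluating z = 4x - 9y at each vertex:
  (6.6, 6.6): z = -33
  (3.667, 11): z = -84.33
  (0, 11): z = -99

The LP has an optimal solution: (0, 11) with z = -99.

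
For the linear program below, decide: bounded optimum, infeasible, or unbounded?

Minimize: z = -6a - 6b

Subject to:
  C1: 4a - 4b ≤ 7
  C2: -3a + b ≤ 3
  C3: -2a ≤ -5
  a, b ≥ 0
Feasible point: (3, 2) satisfies every constraint, so the LP is feasible.
Direction d = (1, 1): for each constraint row a, a·d ≤ 0 —
  (4)(1) + (-4)(1) = 0 ≤ 0
  (-3)(1) + (1)(1) = -2 ≤ 0
  (-2)(1) + (0)(1) = -2 ≤ 0
and d ≥ 0, so (3, 2) + t·d stays feasible for every t ≥ 0. Along this ray z = -6a - 6b changes by -12 per unit t, so z → −∞.

Unbounded — the objective can decrease without bound over the feasible region.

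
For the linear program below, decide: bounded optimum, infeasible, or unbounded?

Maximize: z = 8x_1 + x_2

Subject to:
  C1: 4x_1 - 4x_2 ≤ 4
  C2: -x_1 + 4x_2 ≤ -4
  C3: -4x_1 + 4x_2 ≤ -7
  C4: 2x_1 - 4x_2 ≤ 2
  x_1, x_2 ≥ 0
C1 requires 4x_1 - 4x_2 ≤ 4, while C3 (-4x_1 + 4x_2 ≤ -7) is equivalent to 4x_1 - 4x_2 ≥ 7. Together they would need 7 ≤ 4x_1 - 4x_2 ≤ 4, which is impossible since 7 > 4. No point satisfies all constraints.

The feasible region is empty; the LP is infeasible.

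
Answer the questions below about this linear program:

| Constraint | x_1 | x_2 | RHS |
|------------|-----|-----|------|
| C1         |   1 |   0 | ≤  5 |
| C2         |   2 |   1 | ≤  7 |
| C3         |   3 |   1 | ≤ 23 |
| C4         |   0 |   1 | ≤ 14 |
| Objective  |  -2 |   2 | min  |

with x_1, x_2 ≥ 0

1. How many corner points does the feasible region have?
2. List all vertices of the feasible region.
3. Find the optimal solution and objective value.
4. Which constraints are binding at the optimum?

1. 3
2. (0, 0), (3.5, 0), (0, 7)
3. x_1 = 3.5, x_2 = 0, z = -7
4. C2, x_2 ≥ 0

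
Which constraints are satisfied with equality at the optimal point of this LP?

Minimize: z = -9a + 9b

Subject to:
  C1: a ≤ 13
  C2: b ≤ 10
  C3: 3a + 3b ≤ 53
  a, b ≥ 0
Optimal: a = 13, b = 0
Slack at optimum:
  C1: slack = 0 (binding)
  C2: slack = 10
  C3: slack = 14
  a ≥ 0: a = 13
  b ≥ 0: b = 0 (binding)
Binding constraints: C1, b ≥ 0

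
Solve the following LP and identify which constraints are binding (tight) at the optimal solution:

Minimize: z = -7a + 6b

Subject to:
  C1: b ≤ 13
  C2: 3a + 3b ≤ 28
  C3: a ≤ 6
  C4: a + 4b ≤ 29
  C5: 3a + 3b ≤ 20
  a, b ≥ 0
Optimal: a = 6, b = 0
Slack at optimum:
  C1: slack = 13
  C2: slack = 10
  C3: slack = 0 (binding)
  C4: slack = 23
  C5: slack = 2
  a ≥ 0: a = 6
  b ≥ 0: b = 0 (binding)
Binding constraints: C3, b ≥ 0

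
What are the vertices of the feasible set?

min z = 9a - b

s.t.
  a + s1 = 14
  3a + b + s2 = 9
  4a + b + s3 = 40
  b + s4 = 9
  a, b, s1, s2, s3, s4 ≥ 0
Each vertex is the intersection of two constraint boundaries that also satisfies all remaining constraints:
  a = 0 and b = 0 → (0, 0)
  3a + b = 9 and b = 0 → (3, 0)
  3a + b = 9 and b = 9 → (0, 9)

Vertices: (0, 0), (3, 0), (0, 9)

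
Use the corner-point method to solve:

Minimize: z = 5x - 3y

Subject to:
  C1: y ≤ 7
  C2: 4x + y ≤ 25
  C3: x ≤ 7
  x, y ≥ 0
x = 0, y = 7, z = -21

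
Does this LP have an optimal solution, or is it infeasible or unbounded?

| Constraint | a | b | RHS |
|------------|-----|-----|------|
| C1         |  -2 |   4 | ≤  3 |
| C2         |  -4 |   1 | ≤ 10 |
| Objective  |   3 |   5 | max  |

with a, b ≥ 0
Feasible point: (0, 0) satisfies every constraint, so the LP is feasible.
Direction d = (1, 0): for each constraint row a, a·d ≤ 0 —
  (-2)(1) + (4)(0) = -2 ≤ 0
  (-4)(1) + (1)(0) = -4 ≤ 0
and d ≥ 0, so (0, 0) + t·d stays feasible for every t ≥ 0. Along this ray z = 3a + 5b changes by 3 per unit t, so z → +∞.

Unbounded — the objective can increase without bound over the feasible region.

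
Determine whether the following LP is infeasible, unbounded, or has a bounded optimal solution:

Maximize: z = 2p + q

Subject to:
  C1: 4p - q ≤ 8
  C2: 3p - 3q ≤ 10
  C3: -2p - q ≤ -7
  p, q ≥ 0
Feasible point: (2, 3) satisfies every constraint, so the LP is feasible.
Direction d = (0, 1): for each constraint row a, a·d ≤ 0 —
  (4)(0) + (-1)(1) = -1 ≤ 0
  (3)(0) + (-3)(1) = -3 ≤ 0
  (-2)(0) + (-1)(1) = -1 ≤ 0
and d ≥ 0, so (2, 3) + t·d stays feasible for every t ≥ 0. Along this ray z = 2p + q changes by 1 per unit t, so z → +∞.

Unbounded — the objective can increase without bound over the feasible region.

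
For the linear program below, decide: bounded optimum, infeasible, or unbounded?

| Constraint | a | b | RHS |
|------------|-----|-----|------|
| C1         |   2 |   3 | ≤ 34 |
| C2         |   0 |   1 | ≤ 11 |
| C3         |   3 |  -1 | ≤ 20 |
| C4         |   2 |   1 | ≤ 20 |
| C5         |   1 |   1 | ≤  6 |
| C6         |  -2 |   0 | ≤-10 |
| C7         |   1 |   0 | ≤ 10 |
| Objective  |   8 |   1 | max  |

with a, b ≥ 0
The point (6, 0) satisfies every constraint, so the LP is feasible; the constraints give a ≤ 10 and b ≤ 11, which with a, b ≥ 0 keep the feasible region inside a bounded box. A feasible, bounded LP attains a finite optimum at a vertex.

Feasible with finite optimum z* = 48 at (6, 0).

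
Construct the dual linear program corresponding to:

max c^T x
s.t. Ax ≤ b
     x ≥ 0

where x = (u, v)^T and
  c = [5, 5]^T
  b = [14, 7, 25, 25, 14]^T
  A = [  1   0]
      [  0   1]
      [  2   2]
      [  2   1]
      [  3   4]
Minimize: z = 14y1 + 7y2 + 25y3 + 25y4 + 14y5

Subject to:
  C1: -y1 - 2y3 - 2y4 - 3y5 ≤ -5
  C2: -y2 - 2y3 - y4 - 4y5 ≤ -5
  y1, y2, y3, y4, y5 ≥ 0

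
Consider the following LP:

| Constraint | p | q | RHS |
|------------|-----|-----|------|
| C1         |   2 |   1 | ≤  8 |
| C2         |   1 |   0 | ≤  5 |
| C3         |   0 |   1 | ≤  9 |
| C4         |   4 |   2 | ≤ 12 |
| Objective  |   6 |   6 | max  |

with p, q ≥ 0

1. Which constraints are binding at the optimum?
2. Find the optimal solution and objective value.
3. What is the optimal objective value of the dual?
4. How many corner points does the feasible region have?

1. C4, p ≥ 0
2. p = 0, q = 6, z = 36
3. 36 (by strong duality, equal to the primal optimum)
4. 3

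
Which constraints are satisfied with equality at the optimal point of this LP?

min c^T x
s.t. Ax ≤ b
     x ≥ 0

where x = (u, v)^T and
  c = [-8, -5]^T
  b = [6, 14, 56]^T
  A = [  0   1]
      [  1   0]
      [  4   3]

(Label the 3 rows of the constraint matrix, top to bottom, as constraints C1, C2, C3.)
Optimal: u = 14, v = 0
Binding: C2, C3, v ≥ 0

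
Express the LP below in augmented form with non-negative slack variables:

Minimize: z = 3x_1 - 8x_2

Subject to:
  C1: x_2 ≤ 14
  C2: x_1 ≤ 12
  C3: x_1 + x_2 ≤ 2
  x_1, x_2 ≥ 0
min z = 3x_1 - 8x_2

s.t.
  x_2 + s1 = 14
  x_1 + s2 = 12
  x_1 + x_2 + s3 = 2
  x_1, x_2, s1, s2, s3 ≥ 0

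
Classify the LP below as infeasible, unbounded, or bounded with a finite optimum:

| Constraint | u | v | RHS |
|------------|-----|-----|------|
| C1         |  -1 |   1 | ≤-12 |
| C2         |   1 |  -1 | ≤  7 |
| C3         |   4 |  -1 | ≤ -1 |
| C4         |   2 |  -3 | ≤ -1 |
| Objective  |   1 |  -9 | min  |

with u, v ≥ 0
C2 requires u - v ≤ 7, while C1 (-u + v ≤ -12) is equivalent to u - v ≥ 12. Together they would need 12 ≤ u - v ≤ 7, which is impossible since 12 > 7. No point satisfies all constraints.

The feasible region is empty; the LP is infeasible.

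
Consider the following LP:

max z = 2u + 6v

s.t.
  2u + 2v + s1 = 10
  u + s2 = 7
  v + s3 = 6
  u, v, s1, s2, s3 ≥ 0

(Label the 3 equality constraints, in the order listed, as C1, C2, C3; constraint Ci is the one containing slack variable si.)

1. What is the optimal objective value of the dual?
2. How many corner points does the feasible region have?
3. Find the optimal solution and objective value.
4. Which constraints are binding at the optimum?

1. 30 (by strong duality, equal to the primal optimum)
2. 3
3. u = 0, v = 5, z = 30
4. C1, u ≥ 0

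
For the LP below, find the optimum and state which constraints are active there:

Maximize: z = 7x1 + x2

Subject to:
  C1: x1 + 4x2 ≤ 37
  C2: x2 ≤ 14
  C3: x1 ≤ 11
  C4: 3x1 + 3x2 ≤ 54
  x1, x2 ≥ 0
Optimal: x1 = 11, x2 = 6.5
Slack at optimum:
  C1: slack = 0 (binding)
  C2: slack = 7.5
  C3: slack = 0 (binding)
  C4: slack = 1.5
  x1 ≥ 0: x1 = 11
  x2 ≥ 0: x2 = 6.5
Binding constraints: C1, C3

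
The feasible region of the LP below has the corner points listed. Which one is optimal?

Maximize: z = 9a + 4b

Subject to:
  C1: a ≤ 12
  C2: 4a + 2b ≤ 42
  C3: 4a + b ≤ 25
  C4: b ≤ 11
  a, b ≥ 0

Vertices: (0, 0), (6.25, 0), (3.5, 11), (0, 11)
(3.5, 11) with z = 75.5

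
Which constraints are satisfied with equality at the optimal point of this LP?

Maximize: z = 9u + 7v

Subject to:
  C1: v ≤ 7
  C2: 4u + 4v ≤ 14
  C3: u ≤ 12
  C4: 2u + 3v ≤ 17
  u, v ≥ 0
Optimal: u = 3.5, v = 0
Slack at optimum:
  C1: slack = 7
  C2: slack = 0 (binding)
  C3: slack = 8.5
  C4: slack = 10
  u ≥ 0: u = 3.5
  v ≥ 0: v = 0 (binding)
Binding constraints: C2, v ≥ 0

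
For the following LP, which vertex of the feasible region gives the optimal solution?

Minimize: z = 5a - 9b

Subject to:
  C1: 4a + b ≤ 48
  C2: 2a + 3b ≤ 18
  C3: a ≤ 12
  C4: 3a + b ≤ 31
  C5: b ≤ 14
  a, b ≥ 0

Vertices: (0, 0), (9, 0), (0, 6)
(0, 6) with z = -54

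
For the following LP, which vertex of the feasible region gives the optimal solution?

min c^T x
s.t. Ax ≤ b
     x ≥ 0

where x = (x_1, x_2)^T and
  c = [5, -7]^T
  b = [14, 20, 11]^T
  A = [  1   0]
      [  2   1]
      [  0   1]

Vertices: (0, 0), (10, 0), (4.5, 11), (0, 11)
(0, 11) with z = -77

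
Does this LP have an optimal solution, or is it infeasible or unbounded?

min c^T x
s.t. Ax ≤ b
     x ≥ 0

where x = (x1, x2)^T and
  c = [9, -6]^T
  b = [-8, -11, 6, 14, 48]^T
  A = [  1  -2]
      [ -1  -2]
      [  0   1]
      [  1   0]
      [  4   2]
The point (0, 6) satisfies every constraint, so the LP is feasible; the constraints give x1 ≤ 14 and x2 ≤ 6, which with x1, x2 ≥ 0 keep the feasible region inside a bounded box. A feasible, bounded LP attains a finite optimum at a vertex.

Evaluating z = 9x1 - 6x2 at each vertex:
  (0, 5.5): z = -33
  (1.5, 4.75): z = -15
  (4, 6): z = 0
  (0, 6): z = -36

The LP has an optimal solution: (0, 6) with z = -36.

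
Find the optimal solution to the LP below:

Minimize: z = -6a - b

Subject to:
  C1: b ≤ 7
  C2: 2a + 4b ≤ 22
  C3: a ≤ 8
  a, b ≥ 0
Each vertex is the intersection of two constraint boundaries that also satisfies all remaining constraints:
  a = 0 and b = 0 → (0, 0)
  a = 8 and b = 0 → (8, 0)
  2a + 4b = 22 and a = 8 → (8, 1.5)
  2a + 4b = 22 and a = 0 → (0, 5.5)

Evaluating z = -6a - b at each vertex:
  (0, 0): z = 0
  (8, 0): z = -48
  (8, 1.5): z = -49.5
  (0, 5.5): z = -5.5

The minimum is at (8, 1.5) with z = -49.5.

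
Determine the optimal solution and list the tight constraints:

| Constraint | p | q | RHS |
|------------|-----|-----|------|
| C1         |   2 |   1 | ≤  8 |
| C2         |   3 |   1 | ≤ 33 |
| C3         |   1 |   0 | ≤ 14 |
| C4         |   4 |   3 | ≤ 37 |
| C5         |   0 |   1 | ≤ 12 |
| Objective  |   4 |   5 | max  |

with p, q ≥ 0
Optimal: p = 0, q = 8
Slack at optimum:
  C1: slack = 0 (binding)
  C2: slack = 25
  C3: slack = 14
  C4: slack = 13
  C5: slack = 4
  p ≥ 0: p = 0 (binding)
  q ≥ 0: q = 8
Binding constraints: C1, p ≥ 0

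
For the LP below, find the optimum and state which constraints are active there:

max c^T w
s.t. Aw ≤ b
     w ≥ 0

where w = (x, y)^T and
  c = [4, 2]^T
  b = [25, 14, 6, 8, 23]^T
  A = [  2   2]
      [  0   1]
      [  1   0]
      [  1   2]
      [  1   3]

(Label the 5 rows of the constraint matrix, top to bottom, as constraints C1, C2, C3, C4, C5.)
Optimal: x = 6, y = 1
Slack at optimum:
  C1: slack = 11
  C2: slack = 13
  C3: slack = 0 (binding)
  C4: slack = 0 (binding)
  C5: slack = 14
  x ≥ 0: x = 6
  y ≥ 0: y = 1
Binding constraints: C3, C4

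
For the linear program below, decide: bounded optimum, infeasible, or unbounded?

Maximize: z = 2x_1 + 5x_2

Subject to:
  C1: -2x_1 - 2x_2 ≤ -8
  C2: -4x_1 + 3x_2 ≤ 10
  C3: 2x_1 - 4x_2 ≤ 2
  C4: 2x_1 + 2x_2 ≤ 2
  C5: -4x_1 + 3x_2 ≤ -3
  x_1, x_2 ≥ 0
C4 requires 2x_1 + 2x_2 ≤ 2, while C1 (-2x_1 - 2x_2 ≤ -8) is equivalent to 2x_1 + 2x_2 ≥ 8. Together they would need 8 ≤ 2x_1 + 2x_2 ≤ 2, which is impossible since 8 > 2. No point satisfies all constraints.

Infeasible: no point satisfies all constraints simultaneously.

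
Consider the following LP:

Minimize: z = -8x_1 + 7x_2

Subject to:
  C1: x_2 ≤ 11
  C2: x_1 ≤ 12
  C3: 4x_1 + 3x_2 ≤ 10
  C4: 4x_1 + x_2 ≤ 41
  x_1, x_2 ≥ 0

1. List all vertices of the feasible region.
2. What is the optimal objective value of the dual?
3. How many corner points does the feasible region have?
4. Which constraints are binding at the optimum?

1. (0, 0), (2.5, 0), (0, 3.333)
2. -20 (by strong duality, equal to the primal optimum)
3. 3
4. C3, x_2 ≥ 0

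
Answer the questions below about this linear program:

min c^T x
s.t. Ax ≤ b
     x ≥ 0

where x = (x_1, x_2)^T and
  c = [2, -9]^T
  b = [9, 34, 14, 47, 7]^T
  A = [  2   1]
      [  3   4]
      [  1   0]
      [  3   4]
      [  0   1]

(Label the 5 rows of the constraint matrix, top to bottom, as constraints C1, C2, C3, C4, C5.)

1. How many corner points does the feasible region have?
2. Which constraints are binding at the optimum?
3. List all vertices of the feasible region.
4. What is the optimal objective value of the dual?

1. 4
2. C5, x_1 ≥ 0
3. (0, 0), (4.5, 0), (1, 7), (0, 7)
4. -63 (by strong duality, equal to the primal optimum)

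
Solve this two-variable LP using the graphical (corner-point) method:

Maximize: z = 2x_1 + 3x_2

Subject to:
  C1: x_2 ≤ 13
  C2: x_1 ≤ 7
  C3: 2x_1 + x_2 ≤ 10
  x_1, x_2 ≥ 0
x_1 = 0, x_2 = 10, z = 30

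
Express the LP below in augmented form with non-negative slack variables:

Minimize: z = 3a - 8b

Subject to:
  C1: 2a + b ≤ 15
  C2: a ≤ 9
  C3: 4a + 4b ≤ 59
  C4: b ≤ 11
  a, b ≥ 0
min z = 3a - 8b

s.t.
  2a + b + s1 = 15
  a + s2 = 9
  4a + 4b + s3 = 59
  b + s4 = 11
  a, b, s1, s2, s3, s4 ≥ 0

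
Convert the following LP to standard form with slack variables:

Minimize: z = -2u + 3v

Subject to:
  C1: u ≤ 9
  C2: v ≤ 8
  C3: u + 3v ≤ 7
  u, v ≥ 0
min z = -2u + 3v

s.t.
  u + s1 = 9
  v + s2 = 8
  u + 3v + s3 = 7
  u, v, s1, s2, s3 ≥ 0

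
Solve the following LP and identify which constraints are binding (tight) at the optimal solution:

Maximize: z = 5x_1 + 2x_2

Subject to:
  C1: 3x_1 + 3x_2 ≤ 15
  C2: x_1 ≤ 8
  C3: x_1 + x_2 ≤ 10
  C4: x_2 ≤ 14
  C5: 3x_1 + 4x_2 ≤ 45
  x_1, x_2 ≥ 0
Optimal: x_1 = 5, x_2 = 0
Slack at optimum:
  C1: slack = 0 (binding)
  C2: slack = 3
  C3: slack = 5
  C4: slack = 14
  C5: slack = 30
  x_1 ≥ 0: x_1 = 5
  x_2 ≥ 0: x_2 = 0 (binding)
Binding constraints: C1, x_2 ≥ 0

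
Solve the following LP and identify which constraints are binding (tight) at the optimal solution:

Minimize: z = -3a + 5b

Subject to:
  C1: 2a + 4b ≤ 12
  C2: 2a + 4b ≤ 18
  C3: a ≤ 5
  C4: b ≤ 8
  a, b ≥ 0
Optimal: a = 5, b = 0
Binding: C3, b ≥ 0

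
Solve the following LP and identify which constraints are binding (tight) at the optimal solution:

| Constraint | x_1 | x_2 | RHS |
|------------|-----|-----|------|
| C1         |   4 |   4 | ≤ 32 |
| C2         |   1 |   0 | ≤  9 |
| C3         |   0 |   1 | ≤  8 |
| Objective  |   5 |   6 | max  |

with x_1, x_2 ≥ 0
Optimal: x_1 = 0, x_2 = 8
Binding: C1, C3, x_1 ≥ 0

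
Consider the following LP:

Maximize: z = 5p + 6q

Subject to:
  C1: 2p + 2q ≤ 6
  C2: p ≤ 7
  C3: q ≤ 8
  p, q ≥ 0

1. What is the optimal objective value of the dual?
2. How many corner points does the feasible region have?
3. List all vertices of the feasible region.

1. 18 (by strong duality, equal to the primal optimum)
2. 3
3. (0, 0), (3, 0), (0, 3)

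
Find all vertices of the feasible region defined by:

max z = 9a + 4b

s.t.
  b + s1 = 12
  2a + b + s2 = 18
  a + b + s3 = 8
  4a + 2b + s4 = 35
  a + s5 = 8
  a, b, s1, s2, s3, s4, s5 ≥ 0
Each vertex is the intersection of two constraint boundaries that also satisfies all remaining constraints:
  a = 0 and b = 0 → (0, 0)
  a + b = 8 and a = 8 → (8, 0)
  a + b = 8 and a = 0 → (0, 8)

Vertices: (0, 0), (8, 0), (0, 8)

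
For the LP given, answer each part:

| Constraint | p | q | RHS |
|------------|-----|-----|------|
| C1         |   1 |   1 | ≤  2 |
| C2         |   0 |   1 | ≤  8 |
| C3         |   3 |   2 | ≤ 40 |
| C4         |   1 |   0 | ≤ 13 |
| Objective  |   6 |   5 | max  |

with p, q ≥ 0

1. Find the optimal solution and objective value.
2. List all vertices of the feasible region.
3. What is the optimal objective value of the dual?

1. p = 2, q = 0, z = 12
2. (0, 0), (2, 0), (0, 2)
3. 12 (by strong duality, equal to the primal optimum)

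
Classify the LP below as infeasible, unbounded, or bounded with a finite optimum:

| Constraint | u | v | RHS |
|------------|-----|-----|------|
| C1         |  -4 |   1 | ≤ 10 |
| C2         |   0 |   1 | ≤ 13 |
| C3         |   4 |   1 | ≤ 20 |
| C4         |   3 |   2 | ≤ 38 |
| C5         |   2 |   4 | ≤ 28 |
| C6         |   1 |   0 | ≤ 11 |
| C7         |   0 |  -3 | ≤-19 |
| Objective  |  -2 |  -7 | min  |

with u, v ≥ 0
The point (0, 7) satisfies every constraint, so the LP is feasible; the constraints give u ≤ 11 and v ≤ 13, which with u, v ≥ 0 keep the feasible region inside a bounded box. A feasible, bounded LP attains a finite optimum at a vertex.

The LP has an optimal solution: (0, 7) with z = -49.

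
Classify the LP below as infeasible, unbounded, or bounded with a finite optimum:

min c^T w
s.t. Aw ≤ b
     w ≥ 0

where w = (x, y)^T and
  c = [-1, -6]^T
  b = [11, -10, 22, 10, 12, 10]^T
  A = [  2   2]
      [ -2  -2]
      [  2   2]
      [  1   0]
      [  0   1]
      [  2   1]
The point (0, 5.5) satisfies every constraint, so the LP is feasible; the constraints give x ≤ 10 and y ≤ 12, which with x, y ≥ 0 keep the feasible region inside a bounded box. A feasible, bounded LP attains a finite optimum at a vertex.

Evaluating z = -x - 6y at each vertex:
  (5, 0): z = -5
  (4.5, 1): z = -10.5
  (0, 5.5): z = -33
  (0, 5): z = -30

Bounded optimum: z* = -33 at (0, 5.5).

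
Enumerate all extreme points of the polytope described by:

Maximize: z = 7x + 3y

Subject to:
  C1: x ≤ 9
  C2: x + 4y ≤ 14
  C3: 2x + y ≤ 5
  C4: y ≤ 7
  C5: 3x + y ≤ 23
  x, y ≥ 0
Each vertex is the intersection of two constraint boundaries that also satisfies all remaining constraints:
  x = 0 and y = 0 → (0, 0)
  2x + y = 5 and y = 0 → (2.5, 0)
  x + 4y = 14 and 2x + y = 5 → (0.8571, 3.286)
  x + 4y = 14 and x = 0 → (0, 3.5)

Vertices: (0, 0), (2.5, 0), (0.8571, 3.286), (0, 3.5)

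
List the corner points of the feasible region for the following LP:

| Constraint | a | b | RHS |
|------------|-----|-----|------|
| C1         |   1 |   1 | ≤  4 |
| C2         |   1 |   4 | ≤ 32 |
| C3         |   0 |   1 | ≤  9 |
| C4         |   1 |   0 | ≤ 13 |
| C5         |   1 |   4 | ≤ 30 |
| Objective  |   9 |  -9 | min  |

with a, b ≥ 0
Each vertex is the intersection of two constraint boundaries that also satisfies all remaining constraints:
  a = 0 and b = 0 → (0, 0)
  a + b = 4 and b = 0 → (4, 0)
  a + b = 4 and a = 0 → (0, 4)

Vertices: (0, 0), (4, 0), (0, 4)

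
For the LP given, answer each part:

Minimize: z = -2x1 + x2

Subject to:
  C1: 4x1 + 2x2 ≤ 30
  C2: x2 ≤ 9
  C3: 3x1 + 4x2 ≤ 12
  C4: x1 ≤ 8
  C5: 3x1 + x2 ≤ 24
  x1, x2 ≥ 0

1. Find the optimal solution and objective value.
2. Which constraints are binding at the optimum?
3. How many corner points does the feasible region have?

1. x1 = 4, x2 = 0, z = -8
2. C3, x2 ≥ 0
3. 3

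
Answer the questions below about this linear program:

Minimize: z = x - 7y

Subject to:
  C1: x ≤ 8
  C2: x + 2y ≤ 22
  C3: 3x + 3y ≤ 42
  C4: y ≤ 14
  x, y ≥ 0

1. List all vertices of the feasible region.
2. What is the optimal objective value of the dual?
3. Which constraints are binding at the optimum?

1. (0, 0), (8, 0), (8, 6), (6, 8), (0, 11)
2. -77 (by strong duality, equal to the primal optimum)
3. C2, x ≥ 0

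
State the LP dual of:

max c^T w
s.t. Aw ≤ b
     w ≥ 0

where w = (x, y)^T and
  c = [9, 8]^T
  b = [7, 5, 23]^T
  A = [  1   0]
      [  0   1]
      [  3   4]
Minimize: z = 7y1 + 5y2 + 23y3

Subject to:
  C1: -y1 - 3y3 ≤ -9
  C2: -y2 - 4y3 ≤ -8
  y1, y2, y3 ≥ 0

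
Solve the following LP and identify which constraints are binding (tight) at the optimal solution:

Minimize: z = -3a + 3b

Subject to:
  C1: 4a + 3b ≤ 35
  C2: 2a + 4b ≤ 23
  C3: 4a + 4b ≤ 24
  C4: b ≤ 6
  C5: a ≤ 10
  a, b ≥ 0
Optimal: a = 6, b = 0
Slack at optimum:
  C1: slack = 11
  C2: slack = 11
  C3: slack = 0 (binding)
  C4: slack = 6
  C5: slack = 4
  a ≥ 0: a = 6
  b ≥ 0: b = 0 (binding)
Binding constraints: C3, b ≥ 0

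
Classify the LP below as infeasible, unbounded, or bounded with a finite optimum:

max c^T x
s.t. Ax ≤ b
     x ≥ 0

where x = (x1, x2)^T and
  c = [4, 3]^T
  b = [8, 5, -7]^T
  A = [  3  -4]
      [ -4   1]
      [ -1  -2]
Feasible point: (0, 4) satisfies every constraint, so the LP is feasible.
Direction d = (1, 1): for each constraint row a, a·d ≤ 0 —
  (3)(1) + (-4)(1) = -1 ≤ 0
  (-4)(1) + (1)(1) = -3 ≤ 0
  (-1)(1) + (-2)(1) = -3 ≤ 0
and d ≥ 0, so (0, 4) + t·d stays feasible for every t ≥ 0. Along this ray z = 4x1 + 3x2 changes by 7 per unit t, so z → +∞.

The LP is unbounded; z can be made arbitrarily large.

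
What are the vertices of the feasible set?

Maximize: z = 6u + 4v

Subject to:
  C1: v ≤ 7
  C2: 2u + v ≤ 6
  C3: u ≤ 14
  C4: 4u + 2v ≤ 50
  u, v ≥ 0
Each vertex is the intersection of two constraint boundaries that also satisfies all remaining constraints:
  u = 0 and v = 0 → (0, 0)
  2u + v = 6 and v = 0 → (3, 0)
  2u + v = 6 and u = 0 → (0, 6)

Vertices: (0, 0), (3, 0), (0, 6)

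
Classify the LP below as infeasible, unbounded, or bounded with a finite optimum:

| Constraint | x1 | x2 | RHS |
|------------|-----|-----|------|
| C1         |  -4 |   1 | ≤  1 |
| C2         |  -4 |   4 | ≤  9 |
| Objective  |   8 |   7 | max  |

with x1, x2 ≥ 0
Feasible point: (0, 0) satisfies every constraint, so the LP is feasible.
Direction d = (1, 0): for each constraint row a, a·d ≤ 0 —
  (-4)(1) + (1)(0) = -4 ≤ 0
  (-4)(1) + (4)(0) = -4 ≤ 0
and d ≥ 0, so (0, 0) + t·d stays feasible for every t ≥ 0. Along this ray z = 8x1 + 7x2 changes by 8 per unit t, so z → +∞.

Unbounded: there is a feasible ray along which z → +∞.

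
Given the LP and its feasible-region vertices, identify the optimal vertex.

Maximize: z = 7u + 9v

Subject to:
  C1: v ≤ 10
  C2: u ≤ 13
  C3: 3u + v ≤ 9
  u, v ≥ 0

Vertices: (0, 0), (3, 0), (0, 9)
Evaluating z = 7u + 9v at each vertex:
  (0, 0): z = 0
  (3, 0): z = 21
  (0, 9): z = 81

The largest value is z = 81, attained at (0, 9).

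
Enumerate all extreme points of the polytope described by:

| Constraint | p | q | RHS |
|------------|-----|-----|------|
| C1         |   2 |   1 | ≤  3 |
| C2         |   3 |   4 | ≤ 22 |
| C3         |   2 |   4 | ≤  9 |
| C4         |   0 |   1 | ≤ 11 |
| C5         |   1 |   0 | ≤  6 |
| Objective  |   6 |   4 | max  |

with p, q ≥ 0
Each vertex is the intersection of two constraint boundaries that also satisfies all remaining constraints:
  p = 0 and q = 0 → (0, 0)
  2p + q = 3 and q = 0 → (1.5, 0)
  2p + q = 3 and 2p + 4q = 9 → (0.5, 2)
  2p + 4q = 9 and p = 0 → (0, 2.25)

Vertices: (0, 0), (1.5, 0), (0.5, 2), (0, 2.25)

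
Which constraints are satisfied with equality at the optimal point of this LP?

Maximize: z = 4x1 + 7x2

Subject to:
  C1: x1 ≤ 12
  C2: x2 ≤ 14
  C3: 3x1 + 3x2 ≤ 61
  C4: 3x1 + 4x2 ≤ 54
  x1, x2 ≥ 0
Optimal: x1 = 0, x2 = 13.5
Slack at optimum:
  C1: slack = 12
  C2: slack = 0.5
  C3: slack = 20.5
  C4: slack = 0 (binding)
  x1 ≥ 0: x1 = 0 (binding)
  x2 ≥ 0: x2 = 13.5
Binding constraints: C4, x1 ≥ 0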